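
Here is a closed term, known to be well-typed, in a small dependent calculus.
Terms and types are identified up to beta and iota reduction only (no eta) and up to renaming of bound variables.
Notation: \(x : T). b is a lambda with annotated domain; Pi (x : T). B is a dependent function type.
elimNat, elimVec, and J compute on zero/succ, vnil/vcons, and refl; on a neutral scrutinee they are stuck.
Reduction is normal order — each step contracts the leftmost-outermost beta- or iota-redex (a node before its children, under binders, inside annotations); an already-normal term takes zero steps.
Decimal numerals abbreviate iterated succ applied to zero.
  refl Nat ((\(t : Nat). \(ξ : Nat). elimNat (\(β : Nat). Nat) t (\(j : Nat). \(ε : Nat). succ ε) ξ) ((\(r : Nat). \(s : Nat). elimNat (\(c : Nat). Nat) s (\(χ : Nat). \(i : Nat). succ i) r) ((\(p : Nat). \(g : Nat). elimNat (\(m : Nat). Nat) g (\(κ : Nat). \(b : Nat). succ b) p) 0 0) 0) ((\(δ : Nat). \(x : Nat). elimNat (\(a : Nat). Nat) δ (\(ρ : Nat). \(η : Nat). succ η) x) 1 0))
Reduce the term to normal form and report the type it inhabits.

resulting normal form:
  refl Nat 1
inferred type:
  Eq Nat 1 1


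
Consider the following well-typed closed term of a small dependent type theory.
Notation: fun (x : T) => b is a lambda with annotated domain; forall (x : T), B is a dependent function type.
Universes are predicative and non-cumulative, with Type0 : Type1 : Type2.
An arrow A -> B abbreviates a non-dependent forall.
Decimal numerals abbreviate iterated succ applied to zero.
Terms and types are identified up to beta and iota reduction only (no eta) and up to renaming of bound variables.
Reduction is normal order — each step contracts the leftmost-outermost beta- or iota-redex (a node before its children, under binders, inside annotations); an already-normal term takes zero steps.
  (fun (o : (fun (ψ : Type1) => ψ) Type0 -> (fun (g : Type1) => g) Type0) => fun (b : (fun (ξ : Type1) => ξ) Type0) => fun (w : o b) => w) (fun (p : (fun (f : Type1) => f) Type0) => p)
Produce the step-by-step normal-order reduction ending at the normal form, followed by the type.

normal-order reduction sequence:
  (fun (o : (fun (ψ : Type1) => ψ) Type0 -> (fun (g : Type1) => g) Type0) => fun (b : (fun (ξ : Type1) => ξ) Type0) => fun (w : o b) => w) (fun (p : (fun (f : Type1) => f) Type0) => p)
  ~> fun (o : (fun (ψ : Type1) => ψ) Type0) => fun (g : (fun (b : (fun (ξ : Type1) => ξ) Type0) => b) o) => g
  ~> fun (o : Type0) => fun (ψ : (fun (g : (fun (b : Type1) => b) Type0) => g) o) => ψ
  ~> fun (o : Type0) => fun (ψ : o) => ψ
the term's type:
  forall (o : Type0), o -> o


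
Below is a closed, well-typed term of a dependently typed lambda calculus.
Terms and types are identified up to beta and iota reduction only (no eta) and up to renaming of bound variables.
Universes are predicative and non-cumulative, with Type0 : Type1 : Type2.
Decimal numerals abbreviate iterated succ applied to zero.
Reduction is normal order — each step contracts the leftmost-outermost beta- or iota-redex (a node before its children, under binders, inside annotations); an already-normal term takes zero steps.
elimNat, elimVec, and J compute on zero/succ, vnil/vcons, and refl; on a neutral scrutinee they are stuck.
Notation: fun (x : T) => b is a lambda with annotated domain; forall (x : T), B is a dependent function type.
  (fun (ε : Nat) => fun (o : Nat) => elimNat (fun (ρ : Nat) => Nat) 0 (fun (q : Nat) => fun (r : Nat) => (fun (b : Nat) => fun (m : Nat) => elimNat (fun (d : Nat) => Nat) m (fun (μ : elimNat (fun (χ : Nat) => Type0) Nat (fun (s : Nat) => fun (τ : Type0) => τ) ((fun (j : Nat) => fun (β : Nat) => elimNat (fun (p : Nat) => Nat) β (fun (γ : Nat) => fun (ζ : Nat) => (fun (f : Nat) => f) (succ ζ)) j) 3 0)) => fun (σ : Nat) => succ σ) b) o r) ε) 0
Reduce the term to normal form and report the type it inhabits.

reduced normal form:
  fun (ε : Nat) => 0
type:
  forall (ε : Nat), Nat
observation: the term reaches its normal form after 2 normal-order steps.


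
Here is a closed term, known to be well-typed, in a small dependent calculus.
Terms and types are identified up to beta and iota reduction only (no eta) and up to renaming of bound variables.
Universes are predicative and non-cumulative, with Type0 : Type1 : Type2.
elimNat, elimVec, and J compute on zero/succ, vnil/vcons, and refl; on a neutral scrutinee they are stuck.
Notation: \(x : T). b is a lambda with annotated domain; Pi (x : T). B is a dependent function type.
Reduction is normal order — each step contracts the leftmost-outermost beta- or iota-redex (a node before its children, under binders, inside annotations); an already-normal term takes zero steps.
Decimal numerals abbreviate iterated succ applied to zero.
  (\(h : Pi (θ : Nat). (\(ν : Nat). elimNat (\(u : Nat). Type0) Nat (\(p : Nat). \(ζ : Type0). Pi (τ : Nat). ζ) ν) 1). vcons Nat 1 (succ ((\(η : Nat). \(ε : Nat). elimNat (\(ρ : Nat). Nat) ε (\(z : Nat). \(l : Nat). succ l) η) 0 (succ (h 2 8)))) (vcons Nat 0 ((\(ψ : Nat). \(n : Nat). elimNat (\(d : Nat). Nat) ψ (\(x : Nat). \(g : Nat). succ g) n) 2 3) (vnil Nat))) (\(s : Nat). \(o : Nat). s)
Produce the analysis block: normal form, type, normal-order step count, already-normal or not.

resulting normal form:
  vcons Nat 1 4 (vcons Nat 0 5 (vnil Nat))
inferred type:
  Vec Nat 2
normal-order step count: 18
term was already normal: no
first redex: a beta-redex


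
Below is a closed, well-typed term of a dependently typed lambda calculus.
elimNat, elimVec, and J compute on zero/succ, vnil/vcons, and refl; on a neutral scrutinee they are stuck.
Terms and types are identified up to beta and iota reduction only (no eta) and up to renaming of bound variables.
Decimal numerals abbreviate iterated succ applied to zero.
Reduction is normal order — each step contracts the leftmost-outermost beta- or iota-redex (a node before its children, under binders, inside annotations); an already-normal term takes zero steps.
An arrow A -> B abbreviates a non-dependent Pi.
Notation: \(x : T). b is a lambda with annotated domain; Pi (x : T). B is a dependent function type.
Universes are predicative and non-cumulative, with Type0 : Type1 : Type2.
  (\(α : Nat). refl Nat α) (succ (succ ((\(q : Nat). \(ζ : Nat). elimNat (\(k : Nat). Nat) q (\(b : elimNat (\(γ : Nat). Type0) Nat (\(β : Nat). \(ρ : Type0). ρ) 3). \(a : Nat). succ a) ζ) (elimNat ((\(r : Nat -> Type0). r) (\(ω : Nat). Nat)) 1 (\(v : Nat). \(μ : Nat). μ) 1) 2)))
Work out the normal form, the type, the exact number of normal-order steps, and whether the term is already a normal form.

reduced normal form:
  refl Nat 5
type:
  Eq Nat 5 5
steps to reach normal form (normal order): 14
term was already normal: no
first redex: a beta-redex


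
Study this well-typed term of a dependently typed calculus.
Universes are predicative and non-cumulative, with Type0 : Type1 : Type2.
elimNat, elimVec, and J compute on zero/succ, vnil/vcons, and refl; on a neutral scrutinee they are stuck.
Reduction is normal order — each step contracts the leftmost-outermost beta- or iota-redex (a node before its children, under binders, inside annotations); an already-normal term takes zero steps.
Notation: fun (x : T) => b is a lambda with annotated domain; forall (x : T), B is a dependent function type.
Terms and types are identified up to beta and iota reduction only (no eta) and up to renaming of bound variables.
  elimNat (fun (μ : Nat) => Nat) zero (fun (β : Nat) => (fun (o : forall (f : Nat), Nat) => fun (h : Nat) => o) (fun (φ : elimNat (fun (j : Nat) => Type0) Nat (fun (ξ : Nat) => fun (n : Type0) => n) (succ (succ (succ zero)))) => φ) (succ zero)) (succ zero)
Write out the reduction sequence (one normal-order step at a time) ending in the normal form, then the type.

normal-order reduction:
  elimNat (fun (μ : Nat) => Nat) zero (fun (β : Nat) => (fun (o : forall (f : Nat), Nat) => fun (h : Nat) => o) (fun (φ : elimNat (fun (j : Nat) => Type0) Nat (fun (ξ : Nat) => fun (n : Type0) => n) (succ (succ (succ zero)))) => φ) (succ zero)) (succ zero)
  ~> (fun (μ : Nat) => (fun (β : forall (o : Nat), Nat) => fun (f : Nat) => β) (fun (h : elimNat (fun (φ : Nat) => Type0) Nat (fun (j : Nat) => fun (ξ : Type0) => ξ) (succ (succ (succ zero)))) => h) (succ zero)) zero (elimNat (fun (n : Nat) => Nat) zero (fun (x : Nat) => (fun (τ : forall (m : Nat), Nat) => fun (y : Nat) => τ) (fun (ε : elimNat (fun (v : Nat) => Type0) Nat (fun (r : Nat) => fun (k : Type0) => k) (succ (succ (succ zero)))) => ε) (succ zero)) zero)
  ~> (fun (μ : forall (β : Nat), Nat) => fun (o : Nat) => μ) (fun (f : elimNat (fun (h : Nat) => Type0) Nat (fun (φ : Nat) => fun (j : Type0) => j) (succ (succ (succ zero)))) => f) (succ zero) (elimNat (fun (ξ : Nat) => Nat) zero (fun (n : Nat) => (fun (x : forall (τ : Nat), Nat) => fun (m : Nat) => x) (fun (y : elimNat (fun (ε : Nat) => Type0) Nat (fun (v : Nat) => fun (r : Type0) => r) (succ (succ (succ zero)))) => y) (succ zero)) zero)
  ~> (fun (μ : Nat) => fun (β : elimNat (fun (o : Nat) => Type0) Nat (fun (f : Nat) => fun (h : Type0) => h) (succ (succ (succ zero)))) => β) (succ zero) (elimNat (fun (φ : Nat) => Nat) zero (fun (j : Nat) => (fun (ξ : forall (n : Nat), Nat) => fun (x : Nat) => ξ) (fun (τ : elimNat (fun (m : Nat) => Type0) Nat (fun (y : Nat) => fun (ε : Type0) => ε) (succ (succ (succ zero)))) => τ) (succ zero)) zero)
  ~> (fun (μ : elimNat (fun (β : Nat) => Type0) Nat (fun (o : Nat) => fun (f : Type0) => f) (succ (succ (succ zero)))) => μ) (elimNat (fun (h : Nat) => Nat) zero (fun (φ : Nat) => (fun (j : forall (ξ : Nat), Nat) => fun (n : Nat) => j) (fun (x : elimNat (fun (τ : Nat) => Type0) Nat (fun (m : Nat) => fun (y : Type0) => y) (succ (succ (succ zero)))) => x) (succ zero)) zero)
  ~> elimNat (fun (μ : Nat) => Nat) zero (fun (β : Nat) => (fun (o : forall (f : Nat), Nat) => fun (h : Nat) => o) (fun (φ : elimNat (fun (j : Nat) => Type0) Nat (fun (ξ : Nat) => fun (n : Type0) => n) (succ (succ (succ zero)))) => φ) (succ zero)) zero
  ~> zero
type:
  Nat


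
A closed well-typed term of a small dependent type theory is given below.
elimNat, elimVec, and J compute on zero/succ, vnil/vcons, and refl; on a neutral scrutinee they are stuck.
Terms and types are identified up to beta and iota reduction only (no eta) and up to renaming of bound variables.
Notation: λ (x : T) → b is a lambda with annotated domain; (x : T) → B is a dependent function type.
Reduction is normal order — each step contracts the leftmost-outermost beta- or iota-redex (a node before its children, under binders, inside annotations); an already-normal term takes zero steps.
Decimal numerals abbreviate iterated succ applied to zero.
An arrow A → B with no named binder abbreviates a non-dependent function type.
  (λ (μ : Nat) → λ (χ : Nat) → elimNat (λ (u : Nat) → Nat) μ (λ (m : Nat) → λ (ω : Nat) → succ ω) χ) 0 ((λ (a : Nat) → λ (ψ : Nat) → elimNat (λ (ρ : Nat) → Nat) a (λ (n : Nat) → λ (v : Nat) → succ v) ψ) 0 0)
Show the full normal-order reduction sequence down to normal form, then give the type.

reduction (normal order):
  (λ (μ : Nat) → λ (χ : Nat) → elimNat (λ (u : Nat) → Nat) μ (λ (m : Nat) → λ (ω : Nat) → succ ω) χ) 0 ((λ (a : Nat) → λ (ψ : Nat) → elimNat (λ (ρ : Nat) → Nat) a (λ (n : Nat) → λ (v : Nat) → succ v) ψ) 0 0)
  ~> (λ (μ : Nat) → elimNat (λ (χ : Nat) → Nat) 0 (λ (u : Nat) → λ (m : Nat) → succ m) μ) ((λ (ω : Nat) → λ (a : Nat) → elimNat (λ (ψ : Nat) → Nat) ω (λ (ρ : Nat) → λ (n : Nat) → succ n) a) 0 0)
  ~> elimNat (λ (μ : Nat) → Nat) 0 (λ (χ : Nat) → λ (u : Nat) → succ u) ((λ (m : Nat) → λ (ω : Nat) → elimNat (λ (a : Nat) → Nat) m (λ (ψ : Nat) → λ (ρ : Nat) → succ ρ) ω) 0 0)
  ~> elimNat (λ (μ : Nat) → Nat) 0 (λ (χ : Nat) → λ (u : Nat) → succ u) ((λ (m : Nat) → elimNat (λ (ω : Nat) → Nat) 0 (λ (a : Nat) → λ (ψ : Nat) → succ ψ) m) 0)
  ~> elimNat (λ (μ : Nat) → Nat) 0 (λ (χ : Nat) → λ (u : Nat) → succ u) (elimNat (λ (m : Nat) → Nat) 0 (λ (ω : Nat) → λ (a : Nat) → succ a) 0)
  ~> elimNat (λ (μ : Nat) → Nat) 0 (λ (χ : Nat) → λ (u : Nat) → succ u) 0
  ~> 0
inferred type:
  Nat


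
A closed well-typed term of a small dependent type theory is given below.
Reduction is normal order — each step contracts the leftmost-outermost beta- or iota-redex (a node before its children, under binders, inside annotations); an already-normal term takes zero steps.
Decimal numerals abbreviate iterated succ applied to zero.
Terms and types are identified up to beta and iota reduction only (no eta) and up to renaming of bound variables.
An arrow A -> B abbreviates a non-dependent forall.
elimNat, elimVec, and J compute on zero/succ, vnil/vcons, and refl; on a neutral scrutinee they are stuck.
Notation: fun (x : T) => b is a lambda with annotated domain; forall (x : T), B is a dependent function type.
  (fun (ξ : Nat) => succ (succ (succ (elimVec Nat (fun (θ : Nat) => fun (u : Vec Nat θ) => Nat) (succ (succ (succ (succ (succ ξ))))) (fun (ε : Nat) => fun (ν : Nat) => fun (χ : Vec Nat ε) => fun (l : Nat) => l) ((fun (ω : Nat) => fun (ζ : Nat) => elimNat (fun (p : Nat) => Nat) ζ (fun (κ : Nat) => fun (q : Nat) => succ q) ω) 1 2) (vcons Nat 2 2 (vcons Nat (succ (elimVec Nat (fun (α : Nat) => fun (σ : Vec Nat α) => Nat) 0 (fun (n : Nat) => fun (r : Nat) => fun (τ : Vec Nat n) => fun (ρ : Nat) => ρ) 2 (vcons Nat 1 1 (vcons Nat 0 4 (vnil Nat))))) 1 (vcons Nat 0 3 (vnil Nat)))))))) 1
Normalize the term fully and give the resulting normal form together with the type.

reduced normal form:
  9
type:
  Nat


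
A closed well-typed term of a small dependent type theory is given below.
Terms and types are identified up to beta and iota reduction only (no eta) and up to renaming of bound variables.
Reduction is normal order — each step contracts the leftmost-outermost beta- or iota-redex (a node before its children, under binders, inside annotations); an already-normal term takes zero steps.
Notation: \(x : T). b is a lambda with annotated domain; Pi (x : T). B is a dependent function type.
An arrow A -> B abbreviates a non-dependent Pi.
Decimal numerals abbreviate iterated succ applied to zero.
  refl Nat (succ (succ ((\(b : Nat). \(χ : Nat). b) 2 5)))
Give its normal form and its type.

resulting normal form:
  refl Nat 4
inferred type:
  Eq Nat 4 4


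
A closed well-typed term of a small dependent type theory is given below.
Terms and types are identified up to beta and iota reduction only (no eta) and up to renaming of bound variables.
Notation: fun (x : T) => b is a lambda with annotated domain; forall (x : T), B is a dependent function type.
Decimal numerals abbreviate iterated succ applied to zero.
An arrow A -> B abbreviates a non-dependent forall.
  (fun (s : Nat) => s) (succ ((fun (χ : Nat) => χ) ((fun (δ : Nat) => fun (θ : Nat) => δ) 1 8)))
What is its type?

the term's type:
  Nat


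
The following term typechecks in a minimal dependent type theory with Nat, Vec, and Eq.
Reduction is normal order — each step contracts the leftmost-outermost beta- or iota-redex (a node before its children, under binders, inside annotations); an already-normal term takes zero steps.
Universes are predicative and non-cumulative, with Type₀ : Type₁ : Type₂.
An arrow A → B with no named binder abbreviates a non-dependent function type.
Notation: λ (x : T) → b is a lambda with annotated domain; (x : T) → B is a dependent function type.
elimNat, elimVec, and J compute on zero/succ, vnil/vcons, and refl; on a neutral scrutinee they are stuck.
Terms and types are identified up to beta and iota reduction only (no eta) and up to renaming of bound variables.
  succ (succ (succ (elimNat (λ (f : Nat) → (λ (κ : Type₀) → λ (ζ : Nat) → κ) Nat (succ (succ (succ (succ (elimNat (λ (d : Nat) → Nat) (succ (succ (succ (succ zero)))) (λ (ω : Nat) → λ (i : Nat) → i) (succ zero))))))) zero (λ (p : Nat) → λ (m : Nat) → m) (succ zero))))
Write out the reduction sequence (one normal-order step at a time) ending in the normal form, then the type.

normal-order reduction sequence:
  succ (succ (succ (elimNat (λ (f : Nat) → (λ (κ : Type₀) → λ (ζ : Nat) → κ) Nat (succ (succ (succ (succ (elimNat (λ (d : Nat) → Nat) (succ (succ (succ (succ zero)))) (λ (ω : Nat) → λ (i : Nat) → i) (succ zero))))))) zero (λ (p : Nat) → λ (m : Nat) → m) (succ zero))))
  ~> succ (succ (succ ((λ (f : Nat) → λ (κ : Nat) → κ) zero (elimNat (λ (ζ : Nat) → (λ (d : Type₀) → λ (ω : Nat) → d) Nat (succ (succ (succ (succ (elimNat (λ (i : Nat) → Nat) (succ (succ (succ (succ zero)))) (λ (p : Nat) → λ (m : Nat) → m) (succ zero))))))) zero (λ (u : Nat) → λ (a : Nat) → a) zero))))
  ~> succ (succ (succ ((λ (f : Nat) → f) (elimNat (λ (κ : Nat) → (λ (ζ : Type₀) → λ (d : Nat) → ζ) Nat (succ (succ (succ (succ (elimNat (λ (ω : Nat) → Nat) (succ (succ (succ (succ zero)))) (λ (i : Nat) → λ (p : Nat) → p) (succ zero))))))) zero (λ (m : Nat) → λ (u : Nat) → u) zero))))
  ~> succ (succ (succ (elimNat (λ (f : Nat) → (λ (κ : Type₀) → λ (ζ : Nat) → κ) Nat (succ (succ (succ (succ (elimNat (λ (d : Nat) → Nat) (succ (succ (succ (succ zero)))) (λ (ω : Nat) → λ (i : Nat) → i) (succ zero))))))) zero (λ (p : Nat) → λ (m : Nat) → m) zero)))
  ~> succ (succ (succ zero))
inferred type:
  Nat


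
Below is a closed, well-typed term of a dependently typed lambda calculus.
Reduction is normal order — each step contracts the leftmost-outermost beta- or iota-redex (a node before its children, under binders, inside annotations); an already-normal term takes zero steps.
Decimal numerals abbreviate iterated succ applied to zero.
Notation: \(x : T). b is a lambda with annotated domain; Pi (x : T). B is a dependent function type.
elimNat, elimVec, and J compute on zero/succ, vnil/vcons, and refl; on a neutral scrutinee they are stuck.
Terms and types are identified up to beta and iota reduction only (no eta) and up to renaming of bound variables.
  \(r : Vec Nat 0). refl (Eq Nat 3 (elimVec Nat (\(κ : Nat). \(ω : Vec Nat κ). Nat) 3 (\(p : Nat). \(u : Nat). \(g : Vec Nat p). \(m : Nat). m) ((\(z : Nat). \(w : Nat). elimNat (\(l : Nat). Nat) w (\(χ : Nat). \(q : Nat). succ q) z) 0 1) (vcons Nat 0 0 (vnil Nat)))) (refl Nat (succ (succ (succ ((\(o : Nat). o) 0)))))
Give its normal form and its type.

resulting normal form:
  \(r : Vec Nat 0). refl (Eq Nat 3 3) (refl Nat 3)
inferred type:
  Pi (r : Vec Nat 0). Eq (Eq Nat 3 3) (refl Nat 3) (refl Nat 3)
observation: contracting an elimVec iota-redex first, the term normalizes in 7 steps.


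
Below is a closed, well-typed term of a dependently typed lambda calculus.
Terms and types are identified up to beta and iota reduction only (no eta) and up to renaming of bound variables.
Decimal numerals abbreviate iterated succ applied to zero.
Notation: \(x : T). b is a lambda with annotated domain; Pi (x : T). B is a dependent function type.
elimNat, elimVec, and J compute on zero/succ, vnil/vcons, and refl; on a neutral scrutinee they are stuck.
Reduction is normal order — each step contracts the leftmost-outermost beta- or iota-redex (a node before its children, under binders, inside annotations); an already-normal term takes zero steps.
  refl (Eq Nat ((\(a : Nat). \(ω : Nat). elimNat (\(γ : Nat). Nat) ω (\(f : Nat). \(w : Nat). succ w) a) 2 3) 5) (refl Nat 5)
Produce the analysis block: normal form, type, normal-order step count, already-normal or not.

normal form:
  refl (Eq Nat 5 5) (refl Nat 5)
type:
  Eq (Eq Nat 5 5) (refl Nat 5) (refl Nat 5)
steps to reach normal form (normal order): 9
already normal: no
first contracted redex: a beta-redex


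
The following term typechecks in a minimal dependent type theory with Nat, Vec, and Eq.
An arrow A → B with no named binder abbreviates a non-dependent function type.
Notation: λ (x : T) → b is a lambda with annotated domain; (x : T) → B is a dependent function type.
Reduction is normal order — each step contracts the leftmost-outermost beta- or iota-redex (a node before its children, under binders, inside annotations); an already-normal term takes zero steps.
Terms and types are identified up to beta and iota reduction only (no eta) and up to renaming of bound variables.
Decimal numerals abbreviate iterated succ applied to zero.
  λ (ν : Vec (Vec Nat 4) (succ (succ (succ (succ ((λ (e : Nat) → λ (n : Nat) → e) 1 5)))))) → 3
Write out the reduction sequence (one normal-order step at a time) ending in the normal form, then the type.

normal-order reduction sequence:
  λ (ν : Vec (Vec Nat 4) (succ (succ (succ (succ ((λ (e : Nat) → λ (n : Nat) → e) 1 5)))))) → 3
  ~> λ (ν : Vec (Vec Nat 4) (succ (succ (succ (succ ((λ (e : Nat) → 1) 5)))))) → 3
  ~> λ (ν : Vec (Vec Nat 4) 5) → 3
type:
  Vec (Vec Nat 4) 5 → Nat


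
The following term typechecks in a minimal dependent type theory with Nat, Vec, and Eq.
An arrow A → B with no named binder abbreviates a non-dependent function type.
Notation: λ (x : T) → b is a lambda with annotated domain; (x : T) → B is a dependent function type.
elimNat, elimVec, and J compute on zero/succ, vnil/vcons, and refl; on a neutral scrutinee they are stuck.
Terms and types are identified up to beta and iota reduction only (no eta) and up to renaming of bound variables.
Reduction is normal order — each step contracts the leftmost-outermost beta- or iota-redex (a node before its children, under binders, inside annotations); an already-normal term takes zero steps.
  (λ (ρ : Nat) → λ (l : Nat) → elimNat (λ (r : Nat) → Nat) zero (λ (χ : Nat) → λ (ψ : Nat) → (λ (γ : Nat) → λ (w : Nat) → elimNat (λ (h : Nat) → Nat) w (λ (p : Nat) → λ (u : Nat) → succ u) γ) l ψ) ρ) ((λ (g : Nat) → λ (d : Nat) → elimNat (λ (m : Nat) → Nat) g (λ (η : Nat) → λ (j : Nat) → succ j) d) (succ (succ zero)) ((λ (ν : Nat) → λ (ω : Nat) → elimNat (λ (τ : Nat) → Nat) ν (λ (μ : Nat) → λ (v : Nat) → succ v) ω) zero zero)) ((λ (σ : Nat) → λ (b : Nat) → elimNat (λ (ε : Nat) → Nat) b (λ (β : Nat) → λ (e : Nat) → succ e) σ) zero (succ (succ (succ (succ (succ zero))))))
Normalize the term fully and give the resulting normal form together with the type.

resulting normal form:
  succ (succ (succ (succ (succ (succ (succ (succ (succ (succ zero)))))))))
the term's type:
  Nat


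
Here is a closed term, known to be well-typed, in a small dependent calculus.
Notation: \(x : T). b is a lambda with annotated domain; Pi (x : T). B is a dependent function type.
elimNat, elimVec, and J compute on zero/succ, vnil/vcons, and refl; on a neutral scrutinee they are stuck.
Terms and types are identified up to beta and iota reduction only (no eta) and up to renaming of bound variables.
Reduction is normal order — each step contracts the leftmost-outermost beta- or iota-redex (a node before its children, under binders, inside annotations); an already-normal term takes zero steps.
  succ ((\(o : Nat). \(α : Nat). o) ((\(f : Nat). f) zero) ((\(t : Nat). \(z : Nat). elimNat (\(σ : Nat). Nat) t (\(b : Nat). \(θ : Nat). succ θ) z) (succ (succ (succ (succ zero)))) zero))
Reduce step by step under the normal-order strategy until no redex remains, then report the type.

normal-order reduction:
  succ ((\(o : Nat). \(α : Nat). o) ((\(f : Nat). f) zero) ((\(t : Nat). \(z : Nat). elimNat (\(σ : Nat). Nat) t (\(b : Nat). \(θ : Nat). succ θ) z) (succ (succ (succ (succ zero)))) zero))
  ~> succ ((\(o : Nat). (\(α : Nat). α) zero) ((\(f : Nat). \(t : Nat). elimNat (\(z : Nat). Nat) f (\(σ : Nat). \(b : Nat). succ b) t) (succ (succ (succ (succ zero)))) zero))
  ~> succ ((\(o : Nat). o) zero)
  ~> succ zero
inferred type:
  Nat


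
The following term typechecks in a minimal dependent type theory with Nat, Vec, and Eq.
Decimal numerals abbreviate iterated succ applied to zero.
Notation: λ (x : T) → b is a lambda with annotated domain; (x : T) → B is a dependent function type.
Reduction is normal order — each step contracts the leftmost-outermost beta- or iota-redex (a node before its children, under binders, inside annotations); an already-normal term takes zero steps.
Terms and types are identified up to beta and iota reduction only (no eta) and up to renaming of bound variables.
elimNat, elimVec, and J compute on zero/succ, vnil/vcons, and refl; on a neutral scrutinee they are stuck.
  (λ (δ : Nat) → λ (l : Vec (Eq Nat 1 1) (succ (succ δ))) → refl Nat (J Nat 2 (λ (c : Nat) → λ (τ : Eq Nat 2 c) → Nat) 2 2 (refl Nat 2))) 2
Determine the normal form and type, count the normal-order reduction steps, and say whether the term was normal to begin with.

normal form:
  λ (δ : Vec (Eq Nat 1 1) 4) → refl Nat 2
inferred type:
  (δ : Vec (Eq Nat 1 1) 4) → Eq Nat 2 2
steps to reach normal form (normal order): 2
already normal: no
first contracted redex: a beta-redex


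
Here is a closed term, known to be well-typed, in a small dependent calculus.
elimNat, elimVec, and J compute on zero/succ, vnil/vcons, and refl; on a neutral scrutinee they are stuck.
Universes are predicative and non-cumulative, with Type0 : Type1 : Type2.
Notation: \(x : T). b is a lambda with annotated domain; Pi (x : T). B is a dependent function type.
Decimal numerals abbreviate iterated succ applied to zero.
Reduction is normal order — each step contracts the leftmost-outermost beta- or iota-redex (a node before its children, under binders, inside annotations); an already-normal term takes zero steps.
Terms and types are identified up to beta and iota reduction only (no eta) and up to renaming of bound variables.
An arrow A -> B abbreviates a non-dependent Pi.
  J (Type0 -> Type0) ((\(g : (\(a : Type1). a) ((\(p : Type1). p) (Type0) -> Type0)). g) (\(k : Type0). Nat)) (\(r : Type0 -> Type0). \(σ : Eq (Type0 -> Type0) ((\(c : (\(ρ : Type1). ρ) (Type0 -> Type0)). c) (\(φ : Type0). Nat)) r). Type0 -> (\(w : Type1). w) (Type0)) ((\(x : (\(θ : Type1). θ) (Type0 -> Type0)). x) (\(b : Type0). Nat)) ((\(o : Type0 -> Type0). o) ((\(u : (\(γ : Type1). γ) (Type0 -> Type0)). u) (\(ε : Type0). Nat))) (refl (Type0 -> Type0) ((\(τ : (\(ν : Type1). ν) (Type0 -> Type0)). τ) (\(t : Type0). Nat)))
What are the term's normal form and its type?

resulting normal form:
  \(g : Type0). Nat
the term's type:
  Type0 -> Type0


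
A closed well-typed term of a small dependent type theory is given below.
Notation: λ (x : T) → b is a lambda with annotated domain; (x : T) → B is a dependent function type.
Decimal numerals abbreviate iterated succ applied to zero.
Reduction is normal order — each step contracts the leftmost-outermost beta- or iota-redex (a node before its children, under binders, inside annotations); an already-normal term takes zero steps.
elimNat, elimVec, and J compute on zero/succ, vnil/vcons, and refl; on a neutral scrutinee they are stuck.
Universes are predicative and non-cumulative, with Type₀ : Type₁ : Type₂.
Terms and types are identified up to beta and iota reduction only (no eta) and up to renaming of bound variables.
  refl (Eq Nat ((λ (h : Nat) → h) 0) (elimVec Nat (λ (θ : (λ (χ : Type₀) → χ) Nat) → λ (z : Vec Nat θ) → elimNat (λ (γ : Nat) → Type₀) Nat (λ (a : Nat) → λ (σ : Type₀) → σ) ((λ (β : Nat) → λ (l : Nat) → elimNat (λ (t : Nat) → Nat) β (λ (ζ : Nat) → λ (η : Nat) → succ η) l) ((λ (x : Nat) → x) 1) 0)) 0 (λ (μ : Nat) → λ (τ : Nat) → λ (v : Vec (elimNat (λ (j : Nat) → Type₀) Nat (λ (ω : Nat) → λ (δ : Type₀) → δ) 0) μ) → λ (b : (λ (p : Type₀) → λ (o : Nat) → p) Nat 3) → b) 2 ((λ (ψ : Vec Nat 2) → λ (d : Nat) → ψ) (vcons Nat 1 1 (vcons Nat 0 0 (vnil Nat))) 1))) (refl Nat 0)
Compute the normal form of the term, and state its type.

normal form:
  refl (Eq Nat 0 0) (refl Nat 0)
inferred type:
  Eq (Eq Nat 0 0) (refl Nat 0) (refl Nat 0)


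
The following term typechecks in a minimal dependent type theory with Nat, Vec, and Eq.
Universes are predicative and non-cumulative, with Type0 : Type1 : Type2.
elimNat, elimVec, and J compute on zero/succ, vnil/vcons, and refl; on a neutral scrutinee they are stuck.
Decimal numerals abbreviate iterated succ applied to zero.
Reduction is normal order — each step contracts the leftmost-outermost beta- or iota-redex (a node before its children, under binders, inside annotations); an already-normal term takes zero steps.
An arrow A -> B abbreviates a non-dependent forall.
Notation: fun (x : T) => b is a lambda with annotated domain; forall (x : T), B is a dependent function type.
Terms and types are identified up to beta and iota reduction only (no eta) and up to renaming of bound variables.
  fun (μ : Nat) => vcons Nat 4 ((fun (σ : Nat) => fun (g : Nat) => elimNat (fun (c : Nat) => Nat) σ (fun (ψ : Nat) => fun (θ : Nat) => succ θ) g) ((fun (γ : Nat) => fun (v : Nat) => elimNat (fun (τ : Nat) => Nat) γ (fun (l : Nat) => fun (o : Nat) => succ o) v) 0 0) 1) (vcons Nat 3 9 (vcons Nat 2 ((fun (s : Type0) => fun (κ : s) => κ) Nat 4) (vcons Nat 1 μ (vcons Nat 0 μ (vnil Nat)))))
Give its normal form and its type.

reduced normal form:
  fun (μ : Nat) => vcons Nat 4 1 (vcons Nat 3 9 (vcons Nat 2 4 (vcons Nat 1 μ (vcons Nat 0 μ (vnil Nat)))))
type:
  Nat -> Vec Nat 5


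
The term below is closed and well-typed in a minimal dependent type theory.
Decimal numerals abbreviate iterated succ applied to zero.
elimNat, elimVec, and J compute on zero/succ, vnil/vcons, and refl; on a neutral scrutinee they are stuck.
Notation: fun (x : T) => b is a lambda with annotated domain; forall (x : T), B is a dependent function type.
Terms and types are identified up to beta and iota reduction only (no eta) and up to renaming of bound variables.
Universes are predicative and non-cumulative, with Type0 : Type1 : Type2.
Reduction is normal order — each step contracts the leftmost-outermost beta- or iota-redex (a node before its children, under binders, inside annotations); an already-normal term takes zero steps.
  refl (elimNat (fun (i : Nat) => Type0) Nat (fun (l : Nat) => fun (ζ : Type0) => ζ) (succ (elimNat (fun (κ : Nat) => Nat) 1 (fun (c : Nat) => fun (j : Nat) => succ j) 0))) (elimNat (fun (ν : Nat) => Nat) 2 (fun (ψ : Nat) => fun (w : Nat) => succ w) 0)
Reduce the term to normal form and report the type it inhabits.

normal form:
  refl Nat 2
the term's type:
  Eq Nat 2 2
observation: normalization takes exactly 9 steps under the normal-order strategy.


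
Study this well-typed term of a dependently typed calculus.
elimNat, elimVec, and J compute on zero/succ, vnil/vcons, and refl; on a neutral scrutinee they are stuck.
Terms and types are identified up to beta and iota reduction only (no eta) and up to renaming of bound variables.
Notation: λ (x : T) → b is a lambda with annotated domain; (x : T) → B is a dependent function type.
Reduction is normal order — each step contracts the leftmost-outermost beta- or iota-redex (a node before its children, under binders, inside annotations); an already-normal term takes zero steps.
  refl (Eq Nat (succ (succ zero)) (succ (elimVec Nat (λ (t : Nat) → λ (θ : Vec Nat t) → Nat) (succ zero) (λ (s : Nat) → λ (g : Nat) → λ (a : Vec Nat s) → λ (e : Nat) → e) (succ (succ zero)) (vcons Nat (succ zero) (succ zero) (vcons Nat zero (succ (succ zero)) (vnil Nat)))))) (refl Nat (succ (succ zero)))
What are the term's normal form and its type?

reduced normal form:
  refl (Eq Nat (succ (succ zero)) (succ (succ zero))) (refl Nat (succ (succ zero)))
inferred type:
  Eq (Eq Nat (succ (succ zero)) (succ (succ zero))) (refl Nat (succ (succ zero))) (refl Nat (succ (succ zero)))
observation: reduction starts at an elimVec iota-redex, and 11 normal-order steps reach the normal form.


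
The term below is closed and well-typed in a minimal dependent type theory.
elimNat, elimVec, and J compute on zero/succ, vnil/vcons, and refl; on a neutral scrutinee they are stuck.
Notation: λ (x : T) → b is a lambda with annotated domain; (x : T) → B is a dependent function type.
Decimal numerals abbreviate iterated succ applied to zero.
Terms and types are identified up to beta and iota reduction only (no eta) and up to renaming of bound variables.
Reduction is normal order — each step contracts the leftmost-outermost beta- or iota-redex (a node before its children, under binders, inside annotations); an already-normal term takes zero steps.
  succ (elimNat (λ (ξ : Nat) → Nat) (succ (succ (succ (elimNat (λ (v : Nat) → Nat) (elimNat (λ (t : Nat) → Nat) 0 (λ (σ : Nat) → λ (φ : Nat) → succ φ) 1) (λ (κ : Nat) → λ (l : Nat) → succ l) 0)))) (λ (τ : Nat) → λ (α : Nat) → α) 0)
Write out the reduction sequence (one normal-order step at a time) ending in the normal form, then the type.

normal-order reduction sequence:
  succ (elimNat (λ (ξ : Nat) → Nat) (succ (succ (succ (elimNat (λ (v : Nat) → Nat) (elimNat (λ (t : Nat) → Nat) 0 (λ (σ : Nat) → λ (φ : Nat) → succ φ) 1) (λ (κ : Nat) → λ (l : Nat) → succ l) 0)))) (λ (τ : Nat) → λ (α : Nat) → α) 0)
  ~> succ (succ (succ (succ (elimNat (λ (ξ : Nat) → Nat) (elimNat (λ (v : Nat) → Nat) 0 (λ (t : Nat) → λ (σ : Nat) → succ σ) 1) (λ (φ : Nat) → λ (κ : Nat) → succ κ) 0))))
  ~> succ (succ (succ (succ (elimNat (λ (ξ : Nat) → Nat) 0 (λ (v : Nat) → λ (t : Nat) → succ t) 1))))
  ~> succ (succ (succ (succ ((λ (ξ : Nat) → λ (v : Nat) → succ v) 0 (elimNat (λ (t : Nat) → Nat) 0 (λ (σ : Nat) → λ (φ : Nat) → succ φ) 0)))))
  ~> succ (succ (succ (succ ((λ (ξ : Nat) → succ ξ) (elimNat (λ (v : Nat) → Nat) 0 (λ (t : Nat) → λ (σ : Nat) → succ σ) 0)))))
  ~> succ (succ (succ (succ (succ (elimNat (λ (ξ : Nat) → Nat) 0 (λ (v : Nat) → λ (t : Nat) → succ t) 0)))))
  ~> 5
inferred type:
  Nat


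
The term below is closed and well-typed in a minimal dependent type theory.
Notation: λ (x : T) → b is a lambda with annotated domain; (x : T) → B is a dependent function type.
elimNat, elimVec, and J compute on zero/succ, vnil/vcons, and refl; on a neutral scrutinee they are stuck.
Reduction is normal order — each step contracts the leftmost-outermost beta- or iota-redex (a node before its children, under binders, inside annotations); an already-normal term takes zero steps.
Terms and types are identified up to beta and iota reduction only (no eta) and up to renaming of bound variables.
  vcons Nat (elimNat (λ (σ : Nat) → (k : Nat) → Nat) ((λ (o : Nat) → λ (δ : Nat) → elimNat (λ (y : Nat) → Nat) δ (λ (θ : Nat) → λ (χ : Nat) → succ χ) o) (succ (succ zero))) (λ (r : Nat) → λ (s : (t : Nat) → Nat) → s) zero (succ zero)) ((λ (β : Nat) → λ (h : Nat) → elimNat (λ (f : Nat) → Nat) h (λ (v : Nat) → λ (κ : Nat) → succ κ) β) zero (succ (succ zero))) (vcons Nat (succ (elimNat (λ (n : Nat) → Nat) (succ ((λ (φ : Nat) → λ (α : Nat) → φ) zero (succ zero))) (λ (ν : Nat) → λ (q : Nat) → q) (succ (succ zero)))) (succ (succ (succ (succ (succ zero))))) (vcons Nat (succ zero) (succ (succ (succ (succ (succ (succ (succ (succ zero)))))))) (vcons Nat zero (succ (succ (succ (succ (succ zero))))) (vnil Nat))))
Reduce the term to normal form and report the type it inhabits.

normal form:
  vcons Nat (succ (succ (succ zero))) (succ (succ zero)) (vcons Nat (succ (succ zero)) (succ (succ (succ (succ (succ zero))))) (vcons Nat (succ zero) (succ (succ (succ (succ (succ (succ (succ (succ zero)))))))) (vcons Nat zero (succ (succ (succ (succ (succ zero))))) (vnil Nat))))
inferred type:
  Vec Nat (succ (succ (succ (succ zero))))


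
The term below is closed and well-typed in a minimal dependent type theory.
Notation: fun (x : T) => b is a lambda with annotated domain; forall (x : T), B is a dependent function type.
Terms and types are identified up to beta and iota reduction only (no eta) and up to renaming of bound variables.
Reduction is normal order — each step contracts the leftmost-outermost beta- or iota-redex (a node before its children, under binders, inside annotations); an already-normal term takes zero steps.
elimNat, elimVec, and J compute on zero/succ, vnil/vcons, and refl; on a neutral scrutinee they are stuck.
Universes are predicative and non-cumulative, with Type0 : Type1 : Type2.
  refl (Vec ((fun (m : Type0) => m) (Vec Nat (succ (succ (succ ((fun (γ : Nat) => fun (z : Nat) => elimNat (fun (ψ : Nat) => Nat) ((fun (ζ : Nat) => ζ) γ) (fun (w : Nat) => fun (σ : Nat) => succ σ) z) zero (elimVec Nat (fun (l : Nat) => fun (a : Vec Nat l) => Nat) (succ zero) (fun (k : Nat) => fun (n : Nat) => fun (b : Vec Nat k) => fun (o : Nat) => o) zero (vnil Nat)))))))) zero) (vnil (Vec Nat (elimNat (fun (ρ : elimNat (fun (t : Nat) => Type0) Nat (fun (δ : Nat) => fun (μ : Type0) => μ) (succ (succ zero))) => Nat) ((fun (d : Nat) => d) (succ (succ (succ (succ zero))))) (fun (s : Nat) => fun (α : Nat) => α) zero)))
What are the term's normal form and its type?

normal form:
  refl (Vec (Vec Nat (succ (succ (succ (succ zero))))) zero) (vnil (Vec Nat (succ (succ (succ (succ zero))))))
inferred type:
  Eq (Vec (Vec Nat (succ (succ (succ (succ zero))))) zero) (vnil (Vec Nat (succ (succ (succ (succ zero)))))) (vnil (Vec Nat (succ (succ (succ (succ zero))))))


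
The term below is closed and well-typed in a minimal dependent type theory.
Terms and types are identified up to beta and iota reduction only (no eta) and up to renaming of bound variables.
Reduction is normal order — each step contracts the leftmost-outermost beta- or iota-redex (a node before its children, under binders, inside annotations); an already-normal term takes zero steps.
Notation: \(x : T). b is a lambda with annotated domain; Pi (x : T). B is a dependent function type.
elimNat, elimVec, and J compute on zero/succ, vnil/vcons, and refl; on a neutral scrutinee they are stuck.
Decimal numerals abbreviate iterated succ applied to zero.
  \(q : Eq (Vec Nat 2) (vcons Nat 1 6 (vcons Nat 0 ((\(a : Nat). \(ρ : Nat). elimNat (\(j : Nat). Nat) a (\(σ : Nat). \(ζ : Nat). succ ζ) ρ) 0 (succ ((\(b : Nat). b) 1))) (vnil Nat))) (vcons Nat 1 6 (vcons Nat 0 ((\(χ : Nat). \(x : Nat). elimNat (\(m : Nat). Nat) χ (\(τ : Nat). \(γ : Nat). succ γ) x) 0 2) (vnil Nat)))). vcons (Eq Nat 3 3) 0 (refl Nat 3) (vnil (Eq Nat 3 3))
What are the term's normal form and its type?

resulting normal form:
  \(q : Eq (Vec Nat 2) (vcons Nat 1 6 (vcons Nat 0 2 (vnil Nat))) (vcons Nat 1 6 (vcons Nat 0 2 (vnil Nat)))). vcons (Eq Nat 3 3) 0 (refl Nat 3) (vnil (Eq Nat 3 3))
the term's type:
  Pi (q : Eq (Vec Nat 2) (vcons Nat 1 6 (vcons Nat 0 2 (vnil Nat))) (vcons Nat 1 6 (vcons Nat 0 2 (vnil Nat)))). Vec (Eq Nat 3 3) 1
observation: the leftmost-outermost redex is a beta-redex, and normalization takes 19 steps.


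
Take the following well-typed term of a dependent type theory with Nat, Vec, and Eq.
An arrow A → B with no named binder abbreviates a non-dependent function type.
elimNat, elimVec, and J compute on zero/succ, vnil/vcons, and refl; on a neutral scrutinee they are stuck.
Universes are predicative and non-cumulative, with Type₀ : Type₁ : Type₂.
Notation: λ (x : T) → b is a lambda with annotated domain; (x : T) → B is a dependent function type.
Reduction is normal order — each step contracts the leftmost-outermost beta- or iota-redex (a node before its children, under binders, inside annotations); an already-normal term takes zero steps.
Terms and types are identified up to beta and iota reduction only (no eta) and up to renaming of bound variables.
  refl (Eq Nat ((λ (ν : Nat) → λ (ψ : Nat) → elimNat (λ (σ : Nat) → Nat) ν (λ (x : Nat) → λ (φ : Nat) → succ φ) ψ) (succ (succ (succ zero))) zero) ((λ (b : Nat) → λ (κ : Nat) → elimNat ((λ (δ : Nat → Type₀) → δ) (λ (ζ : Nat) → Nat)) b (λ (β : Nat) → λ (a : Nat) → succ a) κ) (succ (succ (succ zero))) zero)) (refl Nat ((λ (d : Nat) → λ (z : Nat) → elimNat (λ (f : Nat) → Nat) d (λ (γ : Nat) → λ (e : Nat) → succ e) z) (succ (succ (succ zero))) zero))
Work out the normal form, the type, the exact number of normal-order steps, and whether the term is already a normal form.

normal form:
  refl (Eq Nat (succ (succ (succ zero))) (succ (succ (succ zero)))) (refl Nat (succ (succ (succ zero))))
inferred type:
  Eq (Eq Nat (succ (succ (succ zero))) (succ (succ (succ zero)))) (refl Nat (succ (succ (succ zero)))) (refl Nat (succ (succ (succ zero))))
reduction steps (normal order): 9
started in normal form: no
first redex: a beta-redex
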